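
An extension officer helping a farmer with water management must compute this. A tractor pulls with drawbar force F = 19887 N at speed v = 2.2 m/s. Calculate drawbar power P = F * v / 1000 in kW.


P = F * v / 1000
  = 19887 * 2.2 / 1000
  = 43751.40 / 1000
  = 43.75 kW


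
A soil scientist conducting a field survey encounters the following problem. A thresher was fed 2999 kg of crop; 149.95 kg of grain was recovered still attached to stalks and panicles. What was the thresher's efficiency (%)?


eta = (total - unthreshed) / total * 100
    = (2999 - 149.95) / 2999 * 100
    = 2849.05 / 2999 * 100
    = 95%


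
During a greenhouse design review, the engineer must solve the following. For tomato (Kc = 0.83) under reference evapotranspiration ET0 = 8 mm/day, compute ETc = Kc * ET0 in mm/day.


ETc = Kc * ET0
    = 0.83 * 8
    = 6.64 mm/day


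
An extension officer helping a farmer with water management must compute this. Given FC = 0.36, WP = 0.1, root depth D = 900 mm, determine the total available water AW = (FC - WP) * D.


AW = (FC - WP) * D
   = (0.36 - 0.1) * 900
   = 0.26 * 900
   = 234 mm


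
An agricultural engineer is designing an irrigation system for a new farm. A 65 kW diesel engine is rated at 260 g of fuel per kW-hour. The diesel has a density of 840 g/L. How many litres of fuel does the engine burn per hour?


FC = P * BSFC / rho_fuel
   = 65 * 260 / 840
   = 16900 / 840
   = 20.12 L/h


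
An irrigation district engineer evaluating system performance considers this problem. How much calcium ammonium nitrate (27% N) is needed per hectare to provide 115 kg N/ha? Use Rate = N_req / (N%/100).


Rate = N_required / (N_content / 100)
     = 115 / (27 / 100)
     = 115 / 0.27
     = 425.93 kg/ha


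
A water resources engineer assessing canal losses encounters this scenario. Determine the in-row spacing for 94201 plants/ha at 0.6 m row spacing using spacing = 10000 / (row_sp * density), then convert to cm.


spacing = 10000 / (row_sp * density)
        = 10000 / (0.6 * 94201)
        = 10000 / 56520.60
        = 0.17693 m = 17.69 cm


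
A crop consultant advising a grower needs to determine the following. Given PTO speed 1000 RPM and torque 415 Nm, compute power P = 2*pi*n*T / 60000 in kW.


P = 2*pi*n*T / 60000
  = 2*pi * 1000 * 415 / 60000
  = 2607521.90 / 60000
  = 43.46 kW


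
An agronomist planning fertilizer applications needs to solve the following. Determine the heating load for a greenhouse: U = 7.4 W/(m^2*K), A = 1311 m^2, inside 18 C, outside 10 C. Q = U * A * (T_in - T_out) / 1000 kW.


dT = 18 - (10) = 8 K
Q = U * A * dT
  = 7.4 * 1311 * 8
  = 77611.20 W = 77.61 kW


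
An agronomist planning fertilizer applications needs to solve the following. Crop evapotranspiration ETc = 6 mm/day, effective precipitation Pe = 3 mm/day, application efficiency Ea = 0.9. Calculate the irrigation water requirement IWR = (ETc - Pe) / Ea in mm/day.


IWR = (ETc - Pe) / Ea
    = (6 - 3) / 0.9
    = 3 / 0.9
    = 3.33 mm/day


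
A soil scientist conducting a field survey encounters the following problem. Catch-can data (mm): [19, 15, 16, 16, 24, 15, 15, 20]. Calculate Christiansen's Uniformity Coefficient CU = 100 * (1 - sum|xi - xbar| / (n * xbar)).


xbar = 140 / 8 = 17.500
sum|xi - xbar| = 21
CU = 100 * (1 - 21 / (8 * 17.500))
   = 100 * (1 - 0.1500)
   = 85%


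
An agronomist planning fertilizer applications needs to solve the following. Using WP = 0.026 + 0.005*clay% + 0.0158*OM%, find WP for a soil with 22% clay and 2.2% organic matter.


WP = 0.026 + 0.005*22 + 0.0158*2.2
   = 0.026 + 0.1100 + 0.0348
   = 0.1708


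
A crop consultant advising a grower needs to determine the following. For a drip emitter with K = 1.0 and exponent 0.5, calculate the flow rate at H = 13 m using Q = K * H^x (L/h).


Q = K * H^x
  = 1.0 * 13^0.5
  = 1.0 * 3.6056
  = 3.61 L/h


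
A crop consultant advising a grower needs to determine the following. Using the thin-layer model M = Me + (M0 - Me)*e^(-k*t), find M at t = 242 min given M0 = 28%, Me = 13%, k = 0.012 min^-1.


M = Me + (M0 - Me) * e^(-k*t)
  = 13 + (28 - 13) * e^(-0.012*242)
  = 13 + 15 * e^(-2.904)
  = 13 + 15 * 0.05480
  = 13 + 0.8221
  = 13.82%


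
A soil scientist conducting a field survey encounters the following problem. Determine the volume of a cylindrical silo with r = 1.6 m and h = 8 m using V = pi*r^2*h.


V = pi * r^2 * h
  = pi * 1.6^2 * 8
  = pi * 2.56 * 8
  = 64.34 m^3


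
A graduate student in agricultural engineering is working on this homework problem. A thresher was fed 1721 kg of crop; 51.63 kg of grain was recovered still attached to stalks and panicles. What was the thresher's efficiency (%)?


eta = (total - unthreshed) / total * 100
    = (1721 - 51.63) / 1721 * 100
    = 1669.37 / 1721 * 100
    = 97%


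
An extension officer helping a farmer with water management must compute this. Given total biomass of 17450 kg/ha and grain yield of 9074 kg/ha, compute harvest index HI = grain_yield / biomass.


HI = grain_yield / biomass
   = 9074 / 17450
   = 0.52


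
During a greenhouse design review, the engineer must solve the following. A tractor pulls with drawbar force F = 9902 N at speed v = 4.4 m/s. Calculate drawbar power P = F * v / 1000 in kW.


P = F * v / 1000
  = 9902 * 4.4 / 1000
  = 43568.80 / 1000
  = 43.57 kW


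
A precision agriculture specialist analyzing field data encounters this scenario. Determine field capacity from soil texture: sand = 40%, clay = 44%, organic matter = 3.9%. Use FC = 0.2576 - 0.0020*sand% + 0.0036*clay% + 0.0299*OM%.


FC = 0.2576 - 0.0020*40 + 0.0036*44 + 0.0299*3.9
   = 0.2576 - 0.0800 + 0.1584 + 0.1166
   = 0.4526


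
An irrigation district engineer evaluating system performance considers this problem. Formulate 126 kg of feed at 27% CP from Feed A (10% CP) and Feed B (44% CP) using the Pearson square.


parts_A = CP_b - target = 44 - 27 = 17
parts_B = target - CP_a = 27 - 10 = 17
total_parts = 17 + 17 = 34
Feed A = 126 * 17 / 34 = 63 kg
Feed B = 126 * 17 / 34 = 63 kg


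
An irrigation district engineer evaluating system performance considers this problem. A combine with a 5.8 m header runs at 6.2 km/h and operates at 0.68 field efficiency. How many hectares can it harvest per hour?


C = w * v * eta_f / 10
  = 5.8 * 6.2 * 0.68 / 10
  = 24.45 / 10
  = 2.45 ha/h


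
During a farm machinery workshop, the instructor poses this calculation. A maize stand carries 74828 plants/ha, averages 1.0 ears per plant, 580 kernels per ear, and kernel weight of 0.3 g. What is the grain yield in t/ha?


Y = density * ears * kernels * kw
  = 74828 * 1.0 * 580 * 0.3 g/ha
  = 13020072 g/ha
  = 13020.07 kg/ha = 13.02 t/ha


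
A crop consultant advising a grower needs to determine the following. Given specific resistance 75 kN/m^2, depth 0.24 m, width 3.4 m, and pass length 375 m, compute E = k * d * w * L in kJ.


E = k * d * w * L
  = 75 * 0.24 * 3.4 * 375
  = 22950 kJ


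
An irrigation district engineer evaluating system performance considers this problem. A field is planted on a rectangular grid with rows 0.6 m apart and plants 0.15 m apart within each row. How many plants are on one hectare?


D = 10000 / (row_sp * plant_sp)
  = 10000 / (0.6 * 0.15)
  = 10000 / 0.0900
  = 111111.11 plants/ha


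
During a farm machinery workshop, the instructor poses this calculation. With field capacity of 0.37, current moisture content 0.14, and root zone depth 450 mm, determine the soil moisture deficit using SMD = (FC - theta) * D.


SMD = (FC - theta) * D
    = (0.37 - 0.14) * 450
    = 0.230 * 450
    = 103.50 mm


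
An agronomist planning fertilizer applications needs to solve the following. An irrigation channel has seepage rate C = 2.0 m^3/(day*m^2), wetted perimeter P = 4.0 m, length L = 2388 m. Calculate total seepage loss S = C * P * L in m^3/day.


S = C * P * L
  = 2.0 * 4.0 * 2388
  = 19104 m^3/day


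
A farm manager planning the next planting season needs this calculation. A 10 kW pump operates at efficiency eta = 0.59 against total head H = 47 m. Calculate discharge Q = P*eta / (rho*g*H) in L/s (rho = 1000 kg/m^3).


Q = (P * 1000 * eta) / (rho * g * H)
  = (10 * 1000 * 0.59) / (1000 * 9.81 * 47)
  = 5900 / 461070
  = 0.01280 m^3/s = 12.80 L/s


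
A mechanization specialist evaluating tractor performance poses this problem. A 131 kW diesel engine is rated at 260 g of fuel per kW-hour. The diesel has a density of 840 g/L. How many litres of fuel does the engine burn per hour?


FC = P * BSFC / rho_fuel
   = 131 * 260 / 840
   = 34060 / 840
   = 40.55 L/h


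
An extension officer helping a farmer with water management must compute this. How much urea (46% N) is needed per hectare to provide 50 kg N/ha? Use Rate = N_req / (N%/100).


Rate = N_required / (N_content / 100)
     = 50 / (46 / 100)
     = 50 / 0.46
     = 108.70 kg/ha


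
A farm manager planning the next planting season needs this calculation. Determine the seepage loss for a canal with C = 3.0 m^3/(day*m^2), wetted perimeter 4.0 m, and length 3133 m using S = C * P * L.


S = C * P * L
  = 3.0 * 4.0 * 3133
  = 37596 m^3/day


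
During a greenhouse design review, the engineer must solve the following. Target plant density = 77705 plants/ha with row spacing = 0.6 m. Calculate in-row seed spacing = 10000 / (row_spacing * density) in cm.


spacing = 10000 / (row_sp * density)
        = 10000 / (0.6 * 77705)
        = 10000 / 46623
        = 0.21449 m = 21.45 cm


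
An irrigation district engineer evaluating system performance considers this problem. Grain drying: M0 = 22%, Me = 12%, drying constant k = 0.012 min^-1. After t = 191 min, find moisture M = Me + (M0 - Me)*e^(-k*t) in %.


M = Me + (M0 - Me) * e^(-k*t)
  = 12 + (22 - 12) * e^(-0.012*191)
  = 12 + 10 * e^(-2.292)
  = 12 + 10 * 0.10106
  = 12 + 1.0106
  = 13.01%


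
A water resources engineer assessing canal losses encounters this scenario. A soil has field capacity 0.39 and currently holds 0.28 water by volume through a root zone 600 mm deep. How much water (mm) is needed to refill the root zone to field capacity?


SMD = (FC - theta) * D
    = (0.39 - 0.28) * 600
    = 0.110 * 600
    = 66 mm


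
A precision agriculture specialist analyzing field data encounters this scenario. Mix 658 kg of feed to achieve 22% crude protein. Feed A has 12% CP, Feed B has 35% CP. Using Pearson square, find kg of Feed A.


parts_A = CP_b - target = 35 - 22 = 13
parts_B = target - CP_a = 22 - 12 = 10
total_parts = 13 + 10 = 23
Feed A = 658 * 13 / 23 = 371.91 kg
Feed B = 658 * 10 / 23 = 286.09 kg

371.91 kg


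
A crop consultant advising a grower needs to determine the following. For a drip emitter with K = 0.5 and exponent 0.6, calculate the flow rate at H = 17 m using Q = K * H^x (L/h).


Q = K * H^x
  = 0.5 * 17^0.6
  = 0.5 * 5.4736
  = 2.74 L/h


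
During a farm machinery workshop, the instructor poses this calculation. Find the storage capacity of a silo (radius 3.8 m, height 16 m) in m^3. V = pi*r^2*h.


V = pi * r^2 * h
  = pi * 3.8^2 * 16
  = pi * 14.44 * 16
  = 725.83 m^3


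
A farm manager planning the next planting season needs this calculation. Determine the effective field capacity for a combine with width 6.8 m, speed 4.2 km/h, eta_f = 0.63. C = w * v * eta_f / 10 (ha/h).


C = w * v * eta_f / 10
  = 6.8 * 4.2 * 0.63 / 10
  = 17.99 / 10
  = 1.80 ha/h


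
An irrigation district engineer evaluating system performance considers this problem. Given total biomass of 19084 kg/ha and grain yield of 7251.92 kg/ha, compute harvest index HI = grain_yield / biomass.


HI = grain_yield / biomass
   = 7251.92 / 19084
   = 0.38


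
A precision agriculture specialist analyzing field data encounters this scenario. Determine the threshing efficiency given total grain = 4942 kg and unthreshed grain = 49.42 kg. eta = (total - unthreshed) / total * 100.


eta = (total - unthreshed) / total * 100
    = (4942 - 49.42) / 4942 * 100
    = 4892.58 / 4942 * 100
    = 99%


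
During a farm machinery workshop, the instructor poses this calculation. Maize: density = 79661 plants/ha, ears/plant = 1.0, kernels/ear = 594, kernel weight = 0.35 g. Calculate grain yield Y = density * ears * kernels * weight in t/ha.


Y = density * ears * kernels * kw
  = 79661 * 1.0 * 594 * 0.35 g/ha
  = 16561521.90 g/ha
  = 16561.52 kg/ha = 16.56 t/ha


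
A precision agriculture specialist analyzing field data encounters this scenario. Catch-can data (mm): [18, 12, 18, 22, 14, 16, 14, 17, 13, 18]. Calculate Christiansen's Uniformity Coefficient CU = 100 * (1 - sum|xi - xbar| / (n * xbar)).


xbar = 162 / 10 = 16.200
sum|xi - xbar| = 24
CU = 100 * (1 - 24 / (10 * 16.200))
   = 100 * (1 - 0.1481)
   = 85.19%


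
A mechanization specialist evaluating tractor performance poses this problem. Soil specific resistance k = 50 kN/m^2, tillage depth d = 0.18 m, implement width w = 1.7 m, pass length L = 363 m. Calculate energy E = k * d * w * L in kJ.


E = k * d * w * L
  = 50 * 0.18 * 1.7 * 363
  = 5553.90 kJ


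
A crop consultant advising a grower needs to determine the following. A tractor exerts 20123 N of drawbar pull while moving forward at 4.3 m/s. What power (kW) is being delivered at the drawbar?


P = F * v / 1000
  = 20123 * 4.3 / 1000
  = 86528.90 / 1000
  = 86.53 kW


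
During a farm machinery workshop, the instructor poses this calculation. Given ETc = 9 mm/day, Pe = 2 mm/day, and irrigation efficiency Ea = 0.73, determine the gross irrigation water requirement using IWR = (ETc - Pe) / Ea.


IWR = (ETc - Pe) / Ea
    = (9 - 2) / 0.73
    = 7 / 0.73
    = 9.59 mm/day


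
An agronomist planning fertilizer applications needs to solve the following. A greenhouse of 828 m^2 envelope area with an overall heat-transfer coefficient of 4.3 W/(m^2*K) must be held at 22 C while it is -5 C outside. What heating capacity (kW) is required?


dT = 22 - (-5) = 27 K
Q = U * A * dT
  = 4.3 * 828 * 27
  = 96130.80 W = 96.13 kW


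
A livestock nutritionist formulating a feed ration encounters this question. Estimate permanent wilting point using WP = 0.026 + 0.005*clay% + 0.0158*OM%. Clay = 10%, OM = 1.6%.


WP = 0.026 + 0.005*10 + 0.0158*1.6
   = 0.026 + 0.0500 + 0.0253
   = 0.1013


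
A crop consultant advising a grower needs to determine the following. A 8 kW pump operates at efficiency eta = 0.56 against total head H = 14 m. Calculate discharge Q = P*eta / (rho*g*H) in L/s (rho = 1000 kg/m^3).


Q = (P * 1000 * eta) / (rho * g * H)
  = (8 * 1000 * 0.56) / (1000 * 9.81 * 14)
  = 4480 / 137340
  = 0.03262 m^3/s = 32.62 L/s


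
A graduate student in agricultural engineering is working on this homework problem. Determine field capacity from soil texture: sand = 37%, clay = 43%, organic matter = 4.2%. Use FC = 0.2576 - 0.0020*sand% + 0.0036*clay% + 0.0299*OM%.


FC = 0.2576 - 0.0020*37 + 0.0036*43 + 0.0299*4.2
   = 0.2576 - 0.0740 + 0.1548 + 0.1256
   = 0.4640


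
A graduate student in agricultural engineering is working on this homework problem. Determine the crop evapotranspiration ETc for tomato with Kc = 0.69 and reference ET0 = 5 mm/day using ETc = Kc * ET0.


ETc = Kc * ET0
    = 0.69 * 5
    = 3.45 mm/day


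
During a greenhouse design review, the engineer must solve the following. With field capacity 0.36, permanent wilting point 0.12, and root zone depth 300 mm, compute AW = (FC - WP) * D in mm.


AW = (FC - WP) * D
   = (0.36 - 0.12) * 300
   = 0.24 * 300
   = 72 mm


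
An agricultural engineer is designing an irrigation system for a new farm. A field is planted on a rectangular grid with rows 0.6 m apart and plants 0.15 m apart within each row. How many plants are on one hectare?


D = 10000 / (row_sp * plant_sp)
  = 10000 / (0.6 * 0.15)
  = 10000 / 0.0900
  = 111111.11 plants/ha


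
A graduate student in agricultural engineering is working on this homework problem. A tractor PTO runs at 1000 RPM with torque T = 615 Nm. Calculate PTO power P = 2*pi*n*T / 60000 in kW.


P = 2*pi*n*T / 60000
  = 2*pi * 1000 * 615 / 60000
  = 3864158.96 / 60000
  = 64.40 kW


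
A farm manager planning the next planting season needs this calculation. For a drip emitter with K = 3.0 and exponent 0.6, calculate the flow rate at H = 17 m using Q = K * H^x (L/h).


Q = K * H^x
  = 3.0 * 17^0.6
  = 3.0 * 5.4736
  = 16.42 L/h


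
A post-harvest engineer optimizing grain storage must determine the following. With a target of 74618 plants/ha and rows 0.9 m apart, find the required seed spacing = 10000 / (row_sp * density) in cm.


spacing = 10000 / (row_sp * density)
        = 10000 / (0.9 * 74618)
        = 10000 / 67156.20
        = 0.14891 m = 14.89 cm


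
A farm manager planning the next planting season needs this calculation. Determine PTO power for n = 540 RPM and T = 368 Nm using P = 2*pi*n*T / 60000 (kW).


P = 2*pi*n*T / 60000
  = 2*pi * 540 * 368 / 60000
  = 1248594.58 / 60000
  = 20.81 kW


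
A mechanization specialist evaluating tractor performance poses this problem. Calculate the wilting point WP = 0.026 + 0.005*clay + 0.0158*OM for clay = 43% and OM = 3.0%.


WP = 0.026 + 0.005*43 + 0.0158*3.0
   = 0.026 + 0.2150 + 0.0474
   = 0.2884


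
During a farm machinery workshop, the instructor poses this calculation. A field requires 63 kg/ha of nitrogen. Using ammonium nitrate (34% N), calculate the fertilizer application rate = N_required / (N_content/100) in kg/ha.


Rate = N_required / (N_content / 100)
     = 63 / (34 / 100)
     = 63 / 0.34
     = 185.29 kg/ha


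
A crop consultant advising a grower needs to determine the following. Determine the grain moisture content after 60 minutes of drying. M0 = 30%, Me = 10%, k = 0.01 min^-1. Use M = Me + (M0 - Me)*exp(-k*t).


M = Me + (M0 - Me) * e^(-k*t)
  = 10 + (30 - 10) * e^(-0.01*60)
  = 10 + 20 * e^(-0.600)
  = 10 + 20 * 0.54881
  = 10 + 10.9762
  = 20.98%


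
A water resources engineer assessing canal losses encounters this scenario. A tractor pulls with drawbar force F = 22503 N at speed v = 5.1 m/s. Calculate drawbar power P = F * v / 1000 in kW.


P = F * v / 1000
  = 22503 * 5.1 / 1000
  = 114765.30 / 1000
  = 114.77 kW


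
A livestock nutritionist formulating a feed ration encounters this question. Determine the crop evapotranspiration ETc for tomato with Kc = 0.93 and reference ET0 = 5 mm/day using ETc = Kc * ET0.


ETc = Kc * ET0
    = 0.93 * 5
    = 4.65 mm/day


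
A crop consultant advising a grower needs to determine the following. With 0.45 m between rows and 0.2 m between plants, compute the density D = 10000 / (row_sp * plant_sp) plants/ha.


D = 10000 / (row_sp * plant_sp)
  = 10000 / (0.45 * 0.2)
  = 10000 / 0.0900
  = 111111.11 plants/ha


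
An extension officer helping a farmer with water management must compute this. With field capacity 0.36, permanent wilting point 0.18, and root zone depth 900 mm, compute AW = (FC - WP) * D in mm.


AW = (FC - WP) * D
   = (0.36 - 0.18) * 900
   = 0.18 * 900
   = 162 mm


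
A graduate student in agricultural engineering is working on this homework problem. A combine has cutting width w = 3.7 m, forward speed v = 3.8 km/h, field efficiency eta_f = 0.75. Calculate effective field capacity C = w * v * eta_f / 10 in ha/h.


C = w * v * eta_f / 10
  = 3.7 * 3.8 * 0.75 / 10
  = 10.55 / 10
  = 1.05 ha/h


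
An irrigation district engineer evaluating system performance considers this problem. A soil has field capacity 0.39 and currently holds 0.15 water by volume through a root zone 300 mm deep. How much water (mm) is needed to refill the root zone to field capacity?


SMD = (FC - theta) * D
    = (0.39 - 0.15) * 300
    = 0.240 * 300
    = 72 mm


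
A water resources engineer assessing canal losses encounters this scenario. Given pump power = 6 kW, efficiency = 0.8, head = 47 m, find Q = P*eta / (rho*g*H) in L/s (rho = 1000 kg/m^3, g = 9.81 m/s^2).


Q = (P * 1000 * eta) / (rho * g * H)
  = (6 * 1000 * 0.8) / (1000 * 9.81 * 47)
  = 4800 / 461070
  = 0.01041 m^3/s = 10.41 L/s


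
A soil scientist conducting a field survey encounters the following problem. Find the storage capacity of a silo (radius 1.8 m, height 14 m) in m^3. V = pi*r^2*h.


V = pi * r^2 * h
  = pi * 1.8^2 * 14
  = pi * 3.24 * 14
  = 142.50 m^3


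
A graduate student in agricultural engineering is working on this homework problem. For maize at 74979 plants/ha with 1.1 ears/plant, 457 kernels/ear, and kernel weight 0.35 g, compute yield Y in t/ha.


Y = density * ears * kernels * kw
  = 74979 * 1.1 * 457 * 0.35 g/ha
  = 13192180.16 g/ha
  = 13192.18 kg/ha = 13.19 t/ha


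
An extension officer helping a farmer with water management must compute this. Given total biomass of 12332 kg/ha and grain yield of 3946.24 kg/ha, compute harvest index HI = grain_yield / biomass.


HI = grain_yield / biomass
   = 3946.24 / 12332
   = 0.32


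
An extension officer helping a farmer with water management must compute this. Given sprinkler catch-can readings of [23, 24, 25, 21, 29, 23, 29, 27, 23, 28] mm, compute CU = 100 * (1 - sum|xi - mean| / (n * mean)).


xbar = 252 / 10 = 25.200
sum|xi - xbar| = 24.400
CU = 100 * (1 - 24.400 / (10 * 25.200))
   = 100 * (1 - 0.0968)
   = 90.32%


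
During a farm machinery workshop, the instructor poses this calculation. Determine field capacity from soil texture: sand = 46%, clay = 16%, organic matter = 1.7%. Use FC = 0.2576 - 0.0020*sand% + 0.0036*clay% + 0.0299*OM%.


FC = 0.2576 - 0.0020*46 + 0.0036*16 + 0.0299*1.7
   = 0.2576 - 0.0920 + 0.0576 + 0.0508
   = 0.2740


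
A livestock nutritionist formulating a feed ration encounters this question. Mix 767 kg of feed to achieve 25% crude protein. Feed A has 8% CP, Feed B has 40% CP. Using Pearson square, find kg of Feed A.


parts_A = CP_b - target = 40 - 25 = 15
parts_B = target - CP_a = 25 - 8 = 17
total_parts = 15 + 17 = 32
Feed A = 767 * 15 / 32 = 359.53 kg
Feed B = 767 * 17 / 32 = 407.47 kg

359.53 kg


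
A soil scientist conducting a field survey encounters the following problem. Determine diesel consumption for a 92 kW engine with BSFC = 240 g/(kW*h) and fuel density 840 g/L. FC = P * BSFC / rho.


FC = P * BSFC / rho_fuel
   = 92 * 240 / 840
   = 22080 / 840
   = 26.29 L/h


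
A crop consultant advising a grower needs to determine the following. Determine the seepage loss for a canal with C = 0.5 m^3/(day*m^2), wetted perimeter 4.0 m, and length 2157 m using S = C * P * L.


S = C * P * L
  = 0.5 * 4.0 * 2157
  = 4314 m^3/day


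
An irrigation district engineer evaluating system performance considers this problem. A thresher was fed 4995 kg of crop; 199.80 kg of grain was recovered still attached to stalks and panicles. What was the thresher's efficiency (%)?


eta = (total - unthreshed) / total * 100
    = (4995 - 199.80) / 4995 * 100
    = 4795.20 / 4995 * 100
    = 96%


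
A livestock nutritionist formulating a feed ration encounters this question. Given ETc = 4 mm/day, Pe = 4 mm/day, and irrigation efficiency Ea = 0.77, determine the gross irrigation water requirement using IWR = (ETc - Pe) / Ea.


IWR = (ETc - Pe) / Ea
    = (4 - 4) / 0.77
    = 0 / 0.77
    = 0 mm/day


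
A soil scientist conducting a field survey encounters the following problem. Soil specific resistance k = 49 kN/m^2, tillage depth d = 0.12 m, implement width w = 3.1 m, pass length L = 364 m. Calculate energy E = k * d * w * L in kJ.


E = k * d * w * L
  = 49 * 0.12 * 3.1 * 364
  = 6634.99 kJ


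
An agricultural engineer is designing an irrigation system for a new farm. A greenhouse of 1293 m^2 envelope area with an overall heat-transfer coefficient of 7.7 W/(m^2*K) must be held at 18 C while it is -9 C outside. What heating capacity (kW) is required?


dT = 18 - (-9) = 27 K
Q = U * A * dT
  = 7.7 * 1293 * 27
  = 268814.70 W = 268.81 kW


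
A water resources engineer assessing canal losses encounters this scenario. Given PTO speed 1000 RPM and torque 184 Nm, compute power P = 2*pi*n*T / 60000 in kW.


P = 2*pi*n*T / 60000
  = 2*pi * 1000 * 184 / 60000
  = 1156106.10 / 60000
  = 19.27 kW


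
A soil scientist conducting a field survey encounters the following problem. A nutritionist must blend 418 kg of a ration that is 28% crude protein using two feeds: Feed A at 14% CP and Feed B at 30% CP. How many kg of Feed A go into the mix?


parts_A = CP_b - target = 30 - 28 = 2
parts_B = target - CP_a = 28 - 14 = 14
total_parts = 2 + 14 = 16
Feed A = 418 * 2 / 16 = 52.25 kg
Feed B = 418 * 14 / 16 = 365.75 kg

52.25 kg


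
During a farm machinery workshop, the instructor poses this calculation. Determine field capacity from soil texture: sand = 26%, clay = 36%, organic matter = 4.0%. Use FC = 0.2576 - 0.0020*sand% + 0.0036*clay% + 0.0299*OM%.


FC = 0.2576 - 0.0020*26 + 0.0036*36 + 0.0299*4.0
   = 0.2576 - 0.0520 + 0.1296 + 0.1196
   = 0.4548


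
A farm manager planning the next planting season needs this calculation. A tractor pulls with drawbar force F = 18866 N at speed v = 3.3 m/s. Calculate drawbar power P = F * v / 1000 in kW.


P = F * v / 1000
  = 18866 * 3.3 / 1000
  = 62257.80 / 1000
  = 62.26 kW


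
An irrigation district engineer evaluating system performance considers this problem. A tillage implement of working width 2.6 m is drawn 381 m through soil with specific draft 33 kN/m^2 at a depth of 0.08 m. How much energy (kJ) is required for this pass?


E = k * d * w * L
  = 33 * 0.08 * 2.6 * 381
  = 2615.18 kJ


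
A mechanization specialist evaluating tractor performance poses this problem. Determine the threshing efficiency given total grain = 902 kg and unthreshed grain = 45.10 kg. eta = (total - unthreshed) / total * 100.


eta = (total - unthreshed) / total * 100
    = (902 - 45.10) / 902 * 100
    = 856.90 / 902 * 100
    = 95%


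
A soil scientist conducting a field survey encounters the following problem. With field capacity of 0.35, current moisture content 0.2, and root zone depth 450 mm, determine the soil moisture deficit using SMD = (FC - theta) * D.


SMD = (FC - theta) * D
    = (0.35 - 0.2) * 450
    = 0.150 * 450
    = 67.50 mm


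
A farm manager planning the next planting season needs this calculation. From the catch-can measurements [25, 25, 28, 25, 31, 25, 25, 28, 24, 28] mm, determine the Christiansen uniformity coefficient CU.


xbar = 264 / 10 = 26.400
sum|xi - xbar| = 18.800
CU = 100 * (1 - 18.800 / (10 * 26.400))
   = 100 * (1 - 0.0712)
   = 92.88%


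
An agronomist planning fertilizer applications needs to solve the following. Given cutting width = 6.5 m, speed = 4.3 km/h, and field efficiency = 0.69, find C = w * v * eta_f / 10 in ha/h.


C = w * v * eta_f / 10
  = 6.5 * 4.3 * 0.69 / 10
  = 19.29 / 10
  = 1.93 ha/h


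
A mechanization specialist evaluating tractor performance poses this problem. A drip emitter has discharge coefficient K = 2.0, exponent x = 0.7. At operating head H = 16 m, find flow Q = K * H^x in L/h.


Q = K * H^x
  = 2.0 * 16^0.7
  = 2.0 * 6.9644
  = 13.93 L/h


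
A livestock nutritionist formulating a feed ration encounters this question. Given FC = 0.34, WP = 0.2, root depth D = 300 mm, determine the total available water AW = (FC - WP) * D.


AW = (FC - WP) * D
   = (0.34 - 0.2) * 300
   = 0.14 * 300
   = 42 mm


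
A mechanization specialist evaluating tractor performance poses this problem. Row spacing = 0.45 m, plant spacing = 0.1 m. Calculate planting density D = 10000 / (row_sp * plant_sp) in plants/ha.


D = 10000 / (row_sp * plant_sp)
  = 10000 / (0.45 * 0.1)
  = 10000 / 0.0450
  = 222222.22 plants/ha


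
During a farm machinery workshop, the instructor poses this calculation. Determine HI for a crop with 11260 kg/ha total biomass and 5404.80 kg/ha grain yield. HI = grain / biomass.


HI = grain_yield / biomass
   = 5404.80 / 11260
   = 0.48


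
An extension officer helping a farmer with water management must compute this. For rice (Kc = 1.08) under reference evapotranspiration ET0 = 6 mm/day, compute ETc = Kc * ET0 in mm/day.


ETc = Kc * ET0
    = 1.08 * 6
    = 6.48 mm/day


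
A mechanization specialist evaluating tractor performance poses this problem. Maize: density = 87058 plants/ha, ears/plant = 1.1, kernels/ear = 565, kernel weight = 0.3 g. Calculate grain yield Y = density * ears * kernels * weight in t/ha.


Y = density * ears * kernels * kw
  = 87058 * 1.1 * 565 * 0.3 g/ha
  = 16231964.10 g/ha
  = 16231.96 kg/ha = 16.23 t/ha


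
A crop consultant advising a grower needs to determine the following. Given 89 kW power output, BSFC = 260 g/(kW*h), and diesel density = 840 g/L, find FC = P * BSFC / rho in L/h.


FC = P * BSFC / rho_fuel
   = 89 * 260 / 840
   = 23140 / 840
   = 27.55 L/h


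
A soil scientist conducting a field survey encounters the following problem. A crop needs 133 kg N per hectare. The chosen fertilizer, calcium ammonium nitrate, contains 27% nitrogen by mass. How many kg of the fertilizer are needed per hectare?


Rate = N_required / (N_content / 100)
     = 133 / (27 / 100)
     = 133 / 0.27
     = 492.59 kg/ha


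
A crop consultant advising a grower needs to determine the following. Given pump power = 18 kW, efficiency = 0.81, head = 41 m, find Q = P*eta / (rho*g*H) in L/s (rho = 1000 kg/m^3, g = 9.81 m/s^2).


Q = (P * 1000 * eta) / (rho * g * H)
  = (18 * 1000 * 0.81) / (1000 * 9.81 * 41)
  = 14580 / 402210
  = 0.03625 m^3/s = 36.25 L/s


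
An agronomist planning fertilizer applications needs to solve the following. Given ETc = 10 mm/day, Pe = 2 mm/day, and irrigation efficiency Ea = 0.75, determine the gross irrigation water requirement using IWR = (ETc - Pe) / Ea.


IWR = (ETc - Pe) / Ea
    = (10 - 2) / 0.75
    = 8 / 0.75
    = 10.67 mm/day


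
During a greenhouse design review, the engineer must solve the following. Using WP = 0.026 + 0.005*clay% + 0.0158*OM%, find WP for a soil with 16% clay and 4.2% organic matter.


WP = 0.026 + 0.005*16 + 0.0158*4.2
   = 0.026 + 0.0800 + 0.0664
   = 0.1724


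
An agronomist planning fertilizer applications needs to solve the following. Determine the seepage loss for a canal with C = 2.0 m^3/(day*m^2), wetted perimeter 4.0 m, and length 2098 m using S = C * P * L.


S = C * P * L
  = 2.0 * 4.0 * 2098
  = 16784 m^3/day


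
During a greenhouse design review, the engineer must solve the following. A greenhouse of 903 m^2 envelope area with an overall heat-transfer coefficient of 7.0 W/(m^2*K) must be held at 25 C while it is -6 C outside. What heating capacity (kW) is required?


dT = 25 - (-6) = 31 K
Q = U * A * dT
  = 7.0 * 903 * 31
  = 195951 W = 195.95 kW


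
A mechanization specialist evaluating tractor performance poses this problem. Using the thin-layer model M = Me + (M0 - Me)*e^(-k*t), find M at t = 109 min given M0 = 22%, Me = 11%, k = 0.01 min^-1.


M = Me + (M0 - Me) * e^(-k*t)
  = 11 + (22 - 11) * e^(-0.01*109)
  = 11 + 11 * e^(-1.090)
  = 11 + 11 * 0.33622
  = 11 + 3.6984
  = 14.70%


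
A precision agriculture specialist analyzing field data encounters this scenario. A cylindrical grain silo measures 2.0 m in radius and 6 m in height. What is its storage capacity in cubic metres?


V = pi * r^2 * h
  = pi * 2.0^2 * 6
  = pi * 4 * 6
  = 75.40 m^3


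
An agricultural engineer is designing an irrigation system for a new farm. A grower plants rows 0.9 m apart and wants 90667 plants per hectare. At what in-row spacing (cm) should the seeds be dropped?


spacing = 10000 / (row_sp * density)
        = 10000 / (0.9 * 90667)
        = 10000 / 81600.30
        = 0.12255 m = 12.25 cm


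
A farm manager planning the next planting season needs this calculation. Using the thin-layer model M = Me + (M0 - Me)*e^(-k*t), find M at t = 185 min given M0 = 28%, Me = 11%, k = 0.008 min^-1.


M = Me + (M0 - Me) * e^(-k*t)
  = 11 + (28 - 11) * e^(-0.008*185)
  = 11 + 17 * e^(-1.480)
  = 11 + 17 * 0.22764
  = 11 + 3.8698
  = 14.87%


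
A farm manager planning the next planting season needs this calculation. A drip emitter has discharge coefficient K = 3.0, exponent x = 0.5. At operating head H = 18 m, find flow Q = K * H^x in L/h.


Q = K * H^x
  = 3.0 * 18^0.5
  = 3.0 * 4.2426
  = 12.73 L/h


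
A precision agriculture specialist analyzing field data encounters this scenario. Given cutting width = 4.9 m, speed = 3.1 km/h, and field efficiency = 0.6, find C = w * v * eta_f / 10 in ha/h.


C = w * v * eta_f / 10
  = 4.9 * 3.1 * 0.6 / 10
  = 9.11 / 10
  = 0.91 ha/h


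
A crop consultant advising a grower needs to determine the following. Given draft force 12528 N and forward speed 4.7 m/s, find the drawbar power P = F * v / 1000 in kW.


P = F * v / 1000
  = 12528 * 4.7 / 1000
  = 58881.60 / 1000
  = 58.88 kW


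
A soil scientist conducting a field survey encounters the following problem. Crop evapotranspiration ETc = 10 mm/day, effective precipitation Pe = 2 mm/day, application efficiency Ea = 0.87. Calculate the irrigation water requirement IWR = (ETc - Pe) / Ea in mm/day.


IWR = (ETc - Pe) / Ea
    = (10 - 2) / 0.87
    = 8 / 0.87
    = 9.20 mm/day


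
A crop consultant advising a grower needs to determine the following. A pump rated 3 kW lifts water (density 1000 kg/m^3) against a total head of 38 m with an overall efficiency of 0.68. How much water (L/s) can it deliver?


Q = (P * 1000 * eta) / (rho * g * H)
  = (3 * 1000 * 0.68) / (1000 * 9.81 * 38)
  = 2040 / 372780
  = 0.00547 m^3/s = 5.47 L/s


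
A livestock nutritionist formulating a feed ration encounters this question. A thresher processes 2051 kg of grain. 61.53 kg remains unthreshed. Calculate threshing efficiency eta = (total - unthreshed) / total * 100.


eta = (total - unthreshed) / total * 100
    = (2051 - 61.53) / 2051 * 100
    = 1989.47 / 2051 * 100
    = 97%


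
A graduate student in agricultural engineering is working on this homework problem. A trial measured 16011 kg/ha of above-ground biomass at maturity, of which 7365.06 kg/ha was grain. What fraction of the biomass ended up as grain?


HI = grain_yield / biomass
   = 7365.06 / 16011
   = 0.46


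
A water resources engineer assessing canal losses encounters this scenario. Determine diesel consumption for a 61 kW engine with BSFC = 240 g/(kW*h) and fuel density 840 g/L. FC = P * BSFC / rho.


FC = P * BSFC / rho_fuel
   = 61 * 240 / 840
   = 14640 / 840
   = 17.43 L/h


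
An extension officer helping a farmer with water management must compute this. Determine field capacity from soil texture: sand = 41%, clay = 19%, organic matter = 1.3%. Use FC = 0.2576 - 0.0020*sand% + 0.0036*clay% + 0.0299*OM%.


FC = 0.2576 - 0.0020*41 + 0.0036*19 + 0.0299*1.3
   = 0.2576 - 0.0820 + 0.0684 + 0.0389
   = 0.2829


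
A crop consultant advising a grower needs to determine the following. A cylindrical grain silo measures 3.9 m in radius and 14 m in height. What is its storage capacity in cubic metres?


V = pi * r^2 * h
  = pi * 3.9^2 * 14
  = pi * 15.21 * 14
  = 668.97 m^3


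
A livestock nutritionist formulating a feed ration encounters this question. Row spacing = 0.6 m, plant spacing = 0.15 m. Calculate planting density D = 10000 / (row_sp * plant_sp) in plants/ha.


D = 10000 / (row_sp * plant_sp)
  = 10000 / (0.6 * 0.15)
  = 10000 / 0.0900
  = 111111.11 plants/ha


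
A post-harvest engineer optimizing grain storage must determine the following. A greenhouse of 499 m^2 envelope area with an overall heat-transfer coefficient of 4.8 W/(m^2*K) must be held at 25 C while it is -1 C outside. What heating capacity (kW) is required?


dT = 25 - (-1) = 26 K
Q = U * A * dT
  = 4.8 * 499 * 26
  = 62275.20 W = 62.28 kW


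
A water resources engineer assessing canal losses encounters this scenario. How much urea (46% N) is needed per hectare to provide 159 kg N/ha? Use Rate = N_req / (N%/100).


Rate = N_required / (N_content / 100)
     = 159 / (46 / 100)
     = 159 / 0.46
     = 345.65 kg/ha


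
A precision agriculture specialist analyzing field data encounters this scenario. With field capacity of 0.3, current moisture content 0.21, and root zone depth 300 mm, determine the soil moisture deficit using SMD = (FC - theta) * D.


SMD = (FC - theta) * D
    = (0.3 - 0.21) * 300
    = 0.090 * 300
    = 27 mm


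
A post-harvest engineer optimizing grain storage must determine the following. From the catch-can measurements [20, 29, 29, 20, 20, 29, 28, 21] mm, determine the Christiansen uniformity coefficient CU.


xbar = 196 / 8 = 24.500
sum|xi - xbar| = 34
CU = 100 * (1 - 34 / (8 * 24.500))
   = 100 * (1 - 0.1735)
   = 82.65%


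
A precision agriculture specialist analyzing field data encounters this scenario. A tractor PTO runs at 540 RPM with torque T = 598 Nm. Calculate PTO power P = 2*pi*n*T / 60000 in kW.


P = 2*pi*n*T / 60000
  = 2*pi * 540 * 598 / 60000
  = 2028966.20 / 60000
  = 33.82 kW


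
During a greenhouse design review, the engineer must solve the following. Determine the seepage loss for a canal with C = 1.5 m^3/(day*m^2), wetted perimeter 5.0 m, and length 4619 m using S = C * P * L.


S = C * P * L
  = 1.5 * 5.0 * 4619
  = 34642.50 m^3/day


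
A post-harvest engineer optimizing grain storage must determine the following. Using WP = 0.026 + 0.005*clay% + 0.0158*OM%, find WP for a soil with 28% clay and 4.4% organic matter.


WP = 0.026 + 0.005*28 + 0.0158*4.4
   = 0.026 + 0.1400 + 0.0695
   = 0.2355


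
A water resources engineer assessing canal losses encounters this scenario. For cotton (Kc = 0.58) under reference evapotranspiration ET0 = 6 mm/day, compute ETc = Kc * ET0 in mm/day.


ETc = Kc * ET0
    = 0.58 * 6
    = 3.48 mm/day


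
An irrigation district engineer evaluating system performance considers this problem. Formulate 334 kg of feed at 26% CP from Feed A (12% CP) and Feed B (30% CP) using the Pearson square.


parts_A = CP_b - target = 30 - 26 = 4
parts_B = target - CP_a = 26 - 12 = 14
total_parts = 4 + 14 = 18
Feed A = 334 * 4 / 18 = 74.22 kg
Feed B = 334 * 14 / 18 = 259.78 kg

74.22 kg


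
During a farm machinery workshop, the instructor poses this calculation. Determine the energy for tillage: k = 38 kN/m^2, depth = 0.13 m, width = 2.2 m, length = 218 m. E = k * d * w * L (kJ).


E = k * d * w * L
  = 38 * 0.13 * 2.2 * 218
  = 2369.22 kJ


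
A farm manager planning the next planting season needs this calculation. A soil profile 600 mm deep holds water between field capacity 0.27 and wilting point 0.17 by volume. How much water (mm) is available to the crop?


AW = (FC - WP) * D
   = (0.27 - 0.17) * 600
   = 0.10 * 600
   = 60 mm


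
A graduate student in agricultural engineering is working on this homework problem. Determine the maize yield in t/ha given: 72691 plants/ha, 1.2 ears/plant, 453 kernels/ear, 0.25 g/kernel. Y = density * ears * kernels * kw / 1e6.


Y = density * ears * kernels * kw
  = 72691 * 1.2 * 453 * 0.25 g/ha
  = 9878706.90 g/ha
  = 9878.71 kg/ha = 9.88 t/ha


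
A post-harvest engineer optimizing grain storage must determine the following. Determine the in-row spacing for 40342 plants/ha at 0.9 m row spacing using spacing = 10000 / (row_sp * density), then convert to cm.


spacing = 10000 / (row_sp * density)
        = 10000 / (0.9 * 40342)
        = 10000 / 36307.80
        = 0.27542 m = 27.54 cm


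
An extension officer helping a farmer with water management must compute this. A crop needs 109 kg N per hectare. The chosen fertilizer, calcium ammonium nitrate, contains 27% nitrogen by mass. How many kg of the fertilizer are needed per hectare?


Rate = N_required / (N_content / 100)
     = 109 / (27 / 100)
     = 109 / 0.27
     = 403.70 kg/ha


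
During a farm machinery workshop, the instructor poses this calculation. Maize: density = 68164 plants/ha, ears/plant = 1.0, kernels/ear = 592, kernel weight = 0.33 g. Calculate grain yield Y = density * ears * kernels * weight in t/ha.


Y = density * ears * kernels * kw
  = 68164 * 1.0 * 592 * 0.33 g/ha
  = 13316519.04 g/ha
  = 13316.52 kg/ha = 13.32 t/ha
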